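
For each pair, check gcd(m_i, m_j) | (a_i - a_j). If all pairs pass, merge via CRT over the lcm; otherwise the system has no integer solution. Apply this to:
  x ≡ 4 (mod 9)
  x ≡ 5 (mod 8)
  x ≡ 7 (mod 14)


Moduli 9, 8, 14 are not pairwise coprime, so CRT works modulo lcm(m_i) when all pairwise compatibility conditions hold.
Pairwise compatibility: gcd(m_i, m_j) must divide a_i - a_j for every pair.
Merge one congruence at a time:
  Start: x ≡ 4 (mod 9).
  Combine with x ≡ 5 (mod 8): gcd(9, 8) = 1; 5 - 4 = 1, which IS divisible by 1, so compatible.
    Write x = 4 + 9·t and substitute into x ≡ 5 (mod 8): 9·t ≡ 5 − 4 = 1 (mod 8).
    Reduce coefficients mod 8: 1·t ≡ 1 (mod 8).
    So t ≡ 1 (mod 8).
    Then x = 4 + 9·1 = 13, valid modulo lcm(9, 8) = 72: x ≡ 13 (mod 72).
  Combine with x ≡ 7 (mod 14): gcd(72, 14) = 2; 7 - 13 = -6, which IS divisible by 2, so compatible.
    Write x = 13 + 72·t and substitute into x ≡ 7 (mod 14): 72·t ≡ 7 − 13 = -6 (mod 14).
    Divide the congruence (and modulus) by g = 2: 36·t ≡ -3 (mod 7).
    Reduce coefficients mod 7: 1·t ≡ 4 (mod 7).
    So t ≡ 4 (mod 7).
    Then x = 13 + 72·4 = 301, valid modulo lcm(72, 14) = 504: x ≡ 301 (mod 504).
Verify: 301 mod 9 = 4, 301 mod 8 = 5, 301 mod 14 = 7.

x ≡ 301 (mod 504).


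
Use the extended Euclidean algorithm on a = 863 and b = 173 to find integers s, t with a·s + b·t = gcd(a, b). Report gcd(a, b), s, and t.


Euclidean algorithm on (863, 173) — divide until remainder is 0:
  863 = 4 · 173 + 171
  173 = 1 · 171 + 2
  171 = 85 · 2 + 1
  2 = 2 · 1 + 0
gcd(863, 173) = 1.
Track Bezout coefficients alongside the remainders: start with r₀ = 863 = a·1 + b·0 (s = 1, t = 0) and r₁ = 173 = a·0 + b·1 (s = 0, t = 1); each new remainder r_{k+1} = r_{k-1} − q_k·r_k inherits s_{k+1} = s_{k-1} − q_k·s_k, t_{k+1} = t_{k-1} − q_k·t_k, so r_k = a·s_k + b·t_k at every step:
  q = 4: r = 171, s = 1 − 4·0 = 1, t = 0 − 4·1 = -4  (check: 863·1 + 173·(-4) = 171)
  q = 1: r = 2, s = 0 − 1·1 = -1, t = 1 − 1·(-4) = 5  (check: 863·(-1) + 173·5 = 2)
  q = 85: r = 1, s = 1 − 85·(-1) = 86, t = -4 − 85·5 = -429  (check: 863·86 + 173·(-429) = 1)
The row with r = 1 (the gcd) gives the Bezout coefficients s = 86, t = -429.
Result: 863 · (86) + 173 · (-429) = 1.

gcd(863, 173) = 1; s = 86, t = -429 (check: 863·86 + 173·(-429) = 1).


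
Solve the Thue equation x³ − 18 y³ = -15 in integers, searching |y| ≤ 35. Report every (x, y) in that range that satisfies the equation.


The equation is x³ - 18y³ = -15. For fixed y, x³ = 18·y³ − 15, so a solution requires the RHS to be a perfect cube.
Strategy: iterate y from -35 to 35, compute RHS = 18·y³ − 15, and check whether it is a (positive or negative) perfect cube.
Check small values of y:
  y = 0: RHS = -15 is not a perfect cube.
  y = 1: RHS = 3 is not a perfect cube.
  y = -1: RHS = -33 is not a perfect cube.
  y = 2: RHS = 129 is not a perfect cube.
  y = -2: RHS = -159 is not a perfect cube.
  y = 3: RHS = 471 is not a perfect cube.
  y = -3: RHS = -501 is not a perfect cube.
Continuing the search up to |y| = 35 finds no solutions either.
No (x, y) in the scanned range satisfies the equation.

No integer solutions with |y| ≤ 35.


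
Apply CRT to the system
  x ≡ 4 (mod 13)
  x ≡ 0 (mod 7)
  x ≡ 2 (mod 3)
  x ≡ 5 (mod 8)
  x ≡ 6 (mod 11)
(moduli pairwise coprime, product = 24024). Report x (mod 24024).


Product of moduli M = 13 · 7 · 3 · 8 · 11 = 24024.
Merge one congruence at a time:
  Start: x ≡ 4 (mod 13).
  Combine with x ≡ 0 (mod 7); new modulus lcm = 91.
    Write x = 4 + 13·t and substitute into x ≡ 0 (mod 7): 13·t ≡ 0 − 4 = -4 (mod 7).
    Reduce coefficients mod 7: 6·t ≡ 3 (mod 7).
    The inverse of 6 mod 7 is 6 (since 6·6 = 36 = 5·7 + 1), so t ≡ 6·3 = 18 ≡ 4 (mod 7).
    Then x = 4 + 13·4 = 56, valid modulo lcm(13, 7) = 91: x ≡ 56 (mod 91).
  Combine with x ≡ 2 (mod 3); new modulus lcm = 273.
    Write x = 56 + 91·t and substitute into x ≡ 2 (mod 3): 91·t ≡ 2 − 56 = -54 (mod 3).
    Reduce coefficients mod 3: 1·t ≡ 0 (mod 3).
    So t ≡ 0 (mod 3).
    Then x = 56 + 91·0 = 56, valid modulo lcm(91, 3) = 273: x ≡ 56 (mod 273).
  Combine with x ≡ 5 (mod 8); new modulus lcm = 2184.
    Write x = 56 + 273·t and substitute into x ≡ 5 (mod 8): 273·t ≡ 5 − 56 = -51 (mod 8).
    Reduce coefficients mod 8: 1·t ≡ 5 (mod 8).
    So t ≡ 5 (mod 8).
    Then x = 56 + 273·5 = 1421, valid modulo lcm(273, 8) = 2184: x ≡ 1421 (mod 2184).
  Combine with x ≡ 6 (mod 11); new modulus lcm = 24024.
    Write x = 1421 + 2184·t and substitute into x ≡ 6 (mod 11): 2184·t ≡ 6 − 1421 = -1415 (mod 11).
    Reduce coefficients mod 11: 6·t ≡ 4 (mod 11).
    The inverse of 6 mod 11 is 2 (since 6·2 = 12 = 1·11 + 1), so t ≡ 2·4 = 8 ≡ 8 (mod 11).
    Then x = 1421 + 2184·8 = 18893, valid modulo lcm(2184, 11) = 24024: x ≡ 18893 (mod 24024).
Verify against each original: 18893 mod 13 = 4, 18893 mod 7 = 0, 18893 mod 3 = 2, 18893 mod 8 = 5, 18893 mod 11 = 6.

x ≡ 18893 (mod 24024).


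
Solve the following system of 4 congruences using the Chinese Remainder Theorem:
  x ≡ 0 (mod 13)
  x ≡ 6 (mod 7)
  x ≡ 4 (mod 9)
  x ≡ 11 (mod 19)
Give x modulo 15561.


Product of moduli M = 13 · 7 · 9 · 19 = 15561.
Merge one congruence at a time:
  Start: x ≡ 0 (mod 13).
  Combine with x ≡ 6 (mod 7); new modulus lcm = 91.
    Write x = 0 + 13·t and substitute into x ≡ 6 (mod 7): 13·t ≡ 6 − 0 = 6 (mod 7).
    Reduce coefficients mod 7: 6·t ≡ 6 (mod 7).
    The inverse of 6 mod 7 is 6 (since 6·6 = 36 = 5·7 + 1), so t ≡ 6·6 = 36 ≡ 1 (mod 7).
    Then x = 0 + 13·1 = 13, valid modulo lcm(13, 7) = 91: x ≡ 13 (mod 91).
  Combine with x ≡ 4 (mod 9); new modulus lcm = 819.
    Write x = 13 + 91·t and substitute into x ≡ 4 (mod 9): 91·t ≡ 4 − 13 = -9 (mod 9).
    Reduce coefficients mod 9: 1·t ≡ 0 (mod 9).
    So t ≡ 0 (mod 9).
    Then x = 13 + 91·0 = 13, valid modulo lcm(91, 9) = 819: x ≡ 13 (mod 819).
  Combine with x ≡ 11 (mod 19); new modulus lcm = 15561.
    Write x = 13 + 819·t and substitute into x ≡ 11 (mod 19): 819·t ≡ 11 − 13 = -2 (mod 19).
    Reduce coefficients mod 19: 2·t ≡ 17 (mod 19).
    The inverse of 2 mod 19 is 10 (since 2·10 = 20 = 1·19 + 1), so t ≡ 10·17 = 170 ≡ 18 (mod 19).
    Then x = 13 + 819·18 = 14755, valid modulo lcm(819, 19) = 15561: x ≡ 14755 (mod 15561).
Verify against each original: 14755 mod 13 = 0, 14755 mod 7 = 6, 14755 mod 9 = 4, 14755 mod 19 = 11.

x ≡ 14755 (mod 15561).


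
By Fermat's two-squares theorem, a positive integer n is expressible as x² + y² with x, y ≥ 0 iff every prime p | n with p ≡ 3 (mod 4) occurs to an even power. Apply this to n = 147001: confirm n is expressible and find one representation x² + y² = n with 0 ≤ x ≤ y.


Step 1: Factor n = 147001 = 29 · 37 · 137.
Step 2: Check the mod-4 condition on each prime factor: 29 ≡ 1 (mod 4), exponent 1; 37 ≡ 1 (mod 4), exponent 1; 137 ≡ 1 (mod 4), exponent 1.
All primes ≡ 3 (mod 4) appear to even exponent (or don't appear), so by the two-squares theorem n IS expressible as a sum of two squares.
Step 3: Build a representation. Here n = 29 · 37 · 137 is a product of primes ≡ 1 (mod 4). Each prime p ≡ 1 (mod 4) is itself a sum of two squares; find a² by testing p − a² for a perfect square:
  29: 29 − 1² = 28, 29 − 2² = 25 = 5² ⇒ 29 = 2² + 5².
  37: 37 − 1² = 36 = 6² ⇒ 37 = 1² + 6².
  137: 137 − 1² = 136, 137 − 2² = 133, 137 − 3² = 128, 137 − 4² = 121 = 11² ⇒ 137 = 4² + 11².
  Combine using the Brahmagupta–Fibonacci identity (a² + b²)(c² + d²) = (ac − bd)² + (ad + bc)² = (ac + bd)² + (ad − bc)²:
  29 · 37 = 1073: from (2² + 5²)(1² + 6²), take (2·1 − 5·6, 2·6 + 5·1) = (2 − 30, 12 + 5) = (-28, 17); dropping signs (only squares matter) gives (28, 17); check 28² + 17² = 784 + 289 = 1073 ✓.
  1073 · 137 = 147001: from (28² + 17²)(4² + 11²), take (28·4 − 17·11, 28·11 + 17·4) = (112 − 187, 308 + 68) = (-75, 376); dropping signs (only squares matter) gives (75, 376); check 75² + 376² = 5625 + 141376 = 147001 ✓.
Step 4: Order so x ≤ y and verify: 75² + 376² = 5625 + 141376 = 147001 = n. ✓

n = 147001 = 75² + 376² (one valid representation with x ≤ y).


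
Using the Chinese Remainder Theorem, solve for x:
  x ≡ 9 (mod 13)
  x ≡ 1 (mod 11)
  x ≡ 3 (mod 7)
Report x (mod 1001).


Moduli 13, 11, 7 are pairwise coprime; by CRT there is a unique solution modulo M = 13 · 11 · 7 = 1001.
Solve pairwise, accumulating the modulus:
  Start with x ≡ 9 (mod 13).
  Combine with x ≡ 1 (mod 11): since gcd(13, 11) = 1, we get a unique residue mod 143.
    Write x = 9 + 13·t and substitute into x ≡ 1 (mod 11): 13·t ≡ 1 − 9 = -8 (mod 11).
    Reduce coefficients mod 11: 2·t ≡ 3 (mod 11).
    The inverse of 2 mod 11 is 6 (since 2·6 = 12 = 1·11 + 1), so t ≡ 6·3 = 18 ≡ 7 (mod 11).
    Then x = 9 + 13·7 = 100, valid modulo lcm(13, 11) = 143: x ≡ 100 (mod 143).
  Combine with x ≡ 3 (mod 7): since gcd(143, 7) = 1, we get a unique residue mod 1001.
    Write x = 100 + 143·t and substitute into x ≡ 3 (mod 7): 143·t ≡ 3 − 100 = -97 (mod 7).
    Reduce coefficients mod 7: 3·t ≡ 1 (mod 7).
    The inverse of 3 mod 7 is 5 (since 3·5 = 15 = 2·7 + 1), so t ≡ 5·1 = 5 ≡ 5 (mod 7).
    Then x = 100 + 143·5 = 815, valid modulo lcm(143, 7) = 1001: x ≡ 815 (mod 1001).
Verify: 815 mod 13 = 9 ✓, 815 mod 11 = 1 ✓, 815 mod 7 = 3 ✓.

x ≡ 815 (mod 1001).


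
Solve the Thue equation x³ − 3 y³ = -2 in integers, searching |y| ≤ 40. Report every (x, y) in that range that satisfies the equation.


The equation is x³ - 3y³ = -2. For fixed y, x³ = 3·y³ − 2, so a solution requires the RHS to be a perfect cube.
Strategy: iterate y from -40 to 40, compute RHS = 3·y³ − 2, and check whether it is a (positive or negative) perfect cube.
Check small values of y:
  y = 0: RHS = -2 is not a perfect cube.
  y = 1: RHS = 1 = (1)³ ⇒ x = 1 works.
  y = -1: RHS = -5 is not a perfect cube.
  y = 2: RHS = 22 is not a perfect cube.
  y = -2: RHS = -26 is not a perfect cube.
  y = 3: RHS = 79 is not a perfect cube.
  y = -3: RHS = -83 is not a perfect cube.
Continuing the search up to |y| = 40 finds no further solutions beyond those listed.
Collected solutions: (1, 1).

Solutions (with |y| ≤ 40): (1, 1).


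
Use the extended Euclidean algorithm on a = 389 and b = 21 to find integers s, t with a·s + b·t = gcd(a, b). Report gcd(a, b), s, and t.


Euclidean algorithm on (389, 21) — divide until remainder is 0:
  389 = 18 · 21 + 11
  21 = 1 · 11 + 10
  11 = 1 · 10 + 1
  10 = 10 · 1 + 0
gcd(389, 21) = 1.
Track Bezout coefficients alongside the remainders: start with r₀ = 389 = a·1 + b·0 (s = 1, t = 0) and r₁ = 21 = a·0 + b·1 (s = 0, t = 1); each new remainder r_{k+1} = r_{k-1} − q_k·r_k inherits s_{k+1} = s_{k-1} − q_k·s_k, t_{k+1} = t_{k-1} − q_k·t_k, so r_k = a·s_k + b·t_k at every step:
  q = 18: r = 11, s = 1 − 18·0 = 1, t = 0 − 18·1 = -18  (check: 389·1 + 21·(-18) = 11)
  q = 1: r = 10, s = 0 − 1·1 = -1, t = 1 − 1·(-18) = 19  (check: 389·(-1) + 21·19 = 10)
  q = 1: r = 1, s = 1 − 1·(-1) = 2, t = -18 − 1·19 = -37  (check: 389·2 + 21·(-37) = 1)
The row with r = 1 (the gcd) gives the Bezout coefficients s = 2, t = -37.
Result: 389 · (2) + 21 · (-37) = 1.

gcd(389, 21) = 1; s = 2, t = -37 (check: 389·2 + 21·(-37) = 1).


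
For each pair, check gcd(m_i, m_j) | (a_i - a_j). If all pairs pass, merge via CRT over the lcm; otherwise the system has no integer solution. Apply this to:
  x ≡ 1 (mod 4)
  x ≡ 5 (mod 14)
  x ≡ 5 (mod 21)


Moduli 4, 14, 21 are not pairwise coprime, so CRT works modulo lcm(m_i) when all pairwise compatibility conditions hold.
Pairwise compatibility: gcd(m_i, m_j) must divide a_i - a_j for every pair.
Merge one congruence at a time:
  Start: x ≡ 1 (mod 4).
  Combine with x ≡ 5 (mod 14): gcd(4, 14) = 2; 5 - 1 = 4, which IS divisible by 2, so compatible.
    Write x = 1 + 4·t and substitute into x ≡ 5 (mod 14): 4·t ≡ 5 − 1 = 4 (mod 14).
    Divide the congruence (and modulus) by g = 2: 2·t ≡ 2 (mod 7).
    The inverse of 2 mod 7 is 4 (since 2·4 = 8 = 1·7 + 1), so t ≡ 4·2 = 8 ≡ 1 (mod 7).
    Then x = 1 + 4·1 = 5, valid modulo lcm(4, 14) = 28: x ≡ 5 (mod 28).
  Combine with x ≡ 5 (mod 21): gcd(28, 21) = 7; 5 - 5 = 0, which IS divisible by 7, so compatible.
    Write x = 5 + 28·t and substitute into x ≡ 5 (mod 21): 28·t ≡ 5 − 5 = 0 (mod 21).
    Divide the congruence (and modulus) by g = 7: 4·t ≡ 0 (mod 3).
    Reduce coefficients mod 3: 1·t ≡ 0 (mod 3).
    So t ≡ 0 (mod 3).
    Then x = 5 + 28·0 = 5, valid modulo lcm(28, 21) = 84: x ≡ 5 (mod 84).
Verify: 5 mod 4 = 1, 5 mod 14 = 5, 5 mod 21 = 5.

x ≡ 5 (mod 84).


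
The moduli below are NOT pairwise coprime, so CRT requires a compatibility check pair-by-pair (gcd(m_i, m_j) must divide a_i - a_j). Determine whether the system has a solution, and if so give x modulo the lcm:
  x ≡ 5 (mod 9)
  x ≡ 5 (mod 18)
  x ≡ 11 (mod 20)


Moduli 9, 18, 20 are not pairwise coprime, so CRT works modulo lcm(m_i) when all pairwise compatibility conditions hold.
Pairwise compatibility: gcd(m_i, m_j) must divide a_i - a_j for every pair.
Merge one congruence at a time:
  Start: x ≡ 5 (mod 9).
  Combine with x ≡ 5 (mod 18): gcd(9, 18) = 9; 5 - 5 = 0, which IS divisible by 9, so compatible.
    Write x = 5 + 9·t and substitute into x ≡ 5 (mod 18): 9·t ≡ 5 − 5 = 0 (mod 18).
    Divide the congruence (and modulus) by g = 9: 1·t ≡ 0 (mod 2).
    So t ≡ 0 (mod 2).
    Then x = 5 + 9·0 = 5, valid modulo lcm(9, 18) = 18: x ≡ 5 (mod 18).
  Combine with x ≡ 11 (mod 20): gcd(18, 20) = 2; 11 - 5 = 6, which IS divisible by 2, so compatible.
    Write x = 5 + 18·t and substitute into x ≡ 11 (mod 20): 18·t ≡ 11 − 5 = 6 (mod 20).
    Divide the congruence (and modulus) by g = 2: 9·t ≡ 3 (mod 10).
    The inverse of 9 mod 10 is 9 (since 9·9 = 81 = 8·10 + 1), so t ≡ 9·3 = 27 ≡ 7 (mod 10).
    Then x = 5 + 18·7 = 131, valid modulo lcm(18, 20) = 180: x ≡ 131 (mod 180).
Verify: 131 mod 9 = 5, 131 mod 18 = 5, 131 mod 20 = 11.

x ≡ 131 (mod 180).


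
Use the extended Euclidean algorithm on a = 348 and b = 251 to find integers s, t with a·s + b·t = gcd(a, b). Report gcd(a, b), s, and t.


Euclidean algorithm on (348, 251) — divide until remainder is 0:
  348 = 1 · 251 + 97
  251 = 2 · 97 + 57
  97 = 1 · 57 + 40
  57 = 1 · 40 + 17
  40 = 2 · 17 + 6
  17 = 2 · 6 + 5
  6 = 1 · 5 + 1
  5 = 5 · 1 + 0
gcd(348, 251) = 1.
Track Bezout coefficients alongside the remainders: start with r₀ = 348 = a·1 + b·0 (s = 1, t = 0) and r₁ = 251 = a·0 + b·1 (s = 0, t = 1); each new remainder r_{k+1} = r_{k-1} − q_k·r_k inherits s_{k+1} = s_{k-1} − q_k·s_k, t_{k+1} = t_{k-1} − q_k·t_k, so r_k = a·s_k + b·t_k at every step:
  q = 1: r = 97, s = 1 − 1·0 = 1, t = 0 − 1·1 = -1  (check: 348·1 + 251·(-1) = 97)
  q = 2: r = 57, s = 0 − 2·1 = -2, t = 1 − 2·(-1) = 3  (check: 348·(-2) + 251·3 = 57)
  q = 1: r = 40, s = 1 − 1·(-2) = 3, t = -1 − 1·3 = -4  (check: 348·3 + 251·(-4) = 40)
  q = 1: r = 17, s = -2 − 1·3 = -5, t = 3 − 1·(-4) = 7  (check: 348·(-5) + 251·7 = 17)
  q = 2: r = 6, s = 3 − 2·(-5) = 13, t = -4 − 2·7 = -18  (check: 348·13 + 251·(-18) = 6)
  q = 2: r = 5, s = -5 − 2·13 = -31, t = 7 − 2·(-18) = 43  (check: 348·(-31) + 251·43 = 5)
  q = 1: r = 1, s = 13 − 1·(-31) = 44, t = -18 − 1·43 = -61  (check: 348·44 + 251·(-61) = 1)
The row with r = 1 (the gcd) gives the Bezout coefficients s = 44, t = -61.
Result: 348 · (44) + 251 · (-61) = 1.

gcd(348, 251) = 1; s = 44, t = -61 (check: 348·44 + 251·(-61) = 1).


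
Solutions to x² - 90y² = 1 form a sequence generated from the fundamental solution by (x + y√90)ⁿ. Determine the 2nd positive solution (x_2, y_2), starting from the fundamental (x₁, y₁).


Step 1: Find the fundamental solution (x₁, y₁) of x² - 90y² = 1.
  Expand √90 as a continued fraction. a₀ = ⌊√90⌋ = 9; iterate m_{k+1} = d_k·a_k − m_k, d_{k+1} = (90 − m_{k+1}²)/d_k, a_{k+1} = ⌊(a₀ + m_{k+1})/d_{k+1}⌋ (starting m₀ = 0, d₀ = 1), with convergents p_k = a_k·p_{k-1} + p_{k-2}, q_k = a_k·q_{k-1} + q_{k-2} (p₋₁ = 1, q₋₁ = 0):
  k = 0: a₀ = 9; p₀/q₀ = 9/1; p₀² − 90·q₀² = 81 − 90 = -9.
  k = 1: m = 9, d = 9, a = ⌊(9 + 9)/9⌋ = 2; p/q = (2·9 + 1)/(2·1 + 0) = 19/2; p² − 90·q² = 361 − 360 = 1.
  The first convergent with p² − 90·q² = 1 gives the fundamental solution (x₁, y₁) = (19, 2).
Step 2: Apply the recurrence (x_{n+1}, y_{n+1}) = (x₁x_n + 90y₁y_n, x₁y_n + y₁x_n) repeatedly.
  From (x_1, y_1) = (19, 2): x_2 = 19·19 + 90·2·2 = 721; y_2 = 19·2 + 2·19 = 76.
Step 3: Verify x_2² - 90·y_2² = 519841 - 519840 = 1 (should be 1). ✓

(x_1, y_1) = (19, 2); (x_2, y_2) = (721, 76).


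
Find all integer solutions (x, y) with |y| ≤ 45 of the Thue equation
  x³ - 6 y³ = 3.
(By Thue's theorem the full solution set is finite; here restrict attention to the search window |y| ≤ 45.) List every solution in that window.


The equation is x³ - 6y³ = 3. For fixed y, x³ = 6·y³ + 3, so a solution requires the RHS to be a perfect cube.
Strategy: iterate y from -45 to 45, compute RHS = 6·y³ + 3, and check whether it is a (positive or negative) perfect cube.
Check small values of y:
  y = 0: RHS = 3 is not a perfect cube.
  y = 1: RHS = 9 is not a perfect cube.
  y = -1: RHS = -3 is not a perfect cube.
  y = 2: RHS = 51 is not a perfect cube.
  y = -2: RHS = -45 is not a perfect cube.
  y = 3: RHS = 165 is not a perfect cube.
  y = -3: RHS = -159 is not a perfect cube.
Continuing the search up to |y| = 45 finds no solutions either.
No (x, y) in the scanned range satisfies the equation.

No integer solutions with |y| ≤ 45.


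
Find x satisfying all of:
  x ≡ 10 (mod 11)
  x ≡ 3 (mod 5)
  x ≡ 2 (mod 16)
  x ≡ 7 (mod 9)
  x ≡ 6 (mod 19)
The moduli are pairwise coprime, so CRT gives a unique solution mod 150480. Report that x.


Product of moduli M = 11 · 5 · 16 · 9 · 19 = 150480.
Merge one congruence at a time:
  Start: x ≡ 10 (mod 11).
  Combine with x ≡ 3 (mod 5); new modulus lcm = 55.
    Write x = 10 + 11·t and substitute into x ≡ 3 (mod 5): 11·t ≡ 3 − 10 = -7 (mod 5).
    Reduce coefficients mod 5: 1·t ≡ 3 (mod 5).
    So t ≡ 3 (mod 5).
    Then x = 10 + 11·3 = 43, valid modulo lcm(11, 5) = 55: x ≡ 43 (mod 55).
  Combine with x ≡ 2 (mod 16); new modulus lcm = 880.
    Write x = 43 + 55·t and substitute into x ≡ 2 (mod 16): 55·t ≡ 2 − 43 = -41 (mod 16).
    Reduce coefficients mod 16: 7·t ≡ 7 (mod 16).
    The inverse of 7 mod 16 is 7 (since 7·7 = 49 = 3·16 + 1), so t ≡ 7·7 = 49 ≡ 1 (mod 16).
    Then x = 43 + 55·1 = 98, valid modulo lcm(55, 16) = 880: x ≡ 98 (mod 880).
  Combine with x ≡ 7 (mod 9); new modulus lcm = 7920.
    Write x = 98 + 880·t and substitute into x ≡ 7 (mod 9): 880·t ≡ 7 − 98 = -91 (mod 9).
    Reduce coefficients mod 9: 7·t ≡ 8 (mod 9).
    The inverse of 7 mod 9 is 4 (since 7·4 = 28 = 3·9 + 1), so t ≡ 4·8 = 32 ≡ 5 (mod 9).
    Then x = 98 + 880·5 = 4498, valid modulo lcm(880, 9) = 7920: x ≡ 4498 (mod 7920).
  Combine with x ≡ 6 (mod 19); new modulus lcm = 150480.
    Write x = 4498 + 7920·t and substitute into x ≡ 6 (mod 19): 7920·t ≡ 6 − 4498 = -4492 (mod 19).
    Reduce coefficients mod 19: 16·t ≡ 11 (mod 19).
    The inverse of 16 mod 19 is 6 (since 16·6 = 96 = 5·19 + 1), so t ≡ 6·11 = 66 ≡ 9 (mod 19).
    Then x = 4498 + 7920·9 = 75778, valid modulo lcm(7920, 19) = 150480: x ≡ 75778 (mod 150480).
Verify against each original: 75778 mod 11 = 10, 75778 mod 5 = 3, 75778 mod 16 = 2, 75778 mod 9 = 7, 75778 mod 19 = 6.

x ≡ 75778 (mod 150480).


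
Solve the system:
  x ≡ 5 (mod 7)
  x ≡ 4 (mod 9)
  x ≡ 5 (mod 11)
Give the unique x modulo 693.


Moduli 7, 9, 11 are pairwise coprime; by CRT there is a unique solution modulo M = 7 · 9 · 11 = 693.
Solve pairwise, accumulating the modulus:
  Start with x ≡ 5 (mod 7).
  Combine with x ≡ 4 (mod 9): since gcd(7, 9) = 1, we get a unique residue mod 63.
    Write x = 5 + 7·t and substitute into x ≡ 4 (mod 9): 7·t ≡ 4 − 5 = -1 (mod 9).
    Reduce coefficients mod 9: 7·t ≡ 8 (mod 9).
    The inverse of 7 mod 9 is 4 (since 7·4 = 28 = 3·9 + 1), so t ≡ 4·8 = 32 ≡ 5 (mod 9).
    Then x = 5 + 7·5 = 40, valid modulo lcm(7, 9) = 63: x ≡ 40 (mod 63).
  Combine with x ≡ 5 (mod 11): since gcd(63, 11) = 1, we get a unique residue mod 693.
    Write x = 40 + 63·t and substitute into x ≡ 5 (mod 11): 63·t ≡ 5 − 40 = -35 (mod 11).
    Reduce coefficients mod 11: 8·t ≡ 9 (mod 11).
    The inverse of 8 mod 11 is 7 (since 8·7 = 56 = 5·11 + 1), so t ≡ 7·9 = 63 ≡ 8 (mod 11).
    Then x = 40 + 63·8 = 544, valid modulo lcm(63, 11) = 693: x ≡ 544 (mod 693).
Verify: 544 mod 7 = 5 ✓, 544 mod 9 = 4 ✓, 544 mod 11 = 5 ✓.

x ≡ 544 (mod 693).


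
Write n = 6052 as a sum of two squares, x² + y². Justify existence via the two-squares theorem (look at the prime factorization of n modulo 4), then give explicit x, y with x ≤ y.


Step 1: Factor n = 6052 = 2^2 · 17 · 89.
Step 2: Check the mod-4 condition on each prime factor: 2 = 2 (special); 17 ≡ 1 (mod 4), exponent 1; 89 ≡ 1 (mod 4), exponent 1.
All primes ≡ 3 (mod 4) appear to even exponent (or don't appear), so by the two-squares theorem n IS expressible as a sum of two squares.
Step 3: Build a representation. Group n = k² · m with k = 2 and m = 17 · 89 = 1513 (a product of primes ≡ 1 (mod 4)); a representation of m scales to one of n via (k·x)² + (k·y)² = k²(x² + y²). Each prime p ≡ 1 (mod 4) is itself a sum of two squares; find a² by testing p − a² for a perfect square:
  17: 17 − 1² = 16 = 4² ⇒ 17 = 1² + 4².
  89: 89 − 1² = 88, 89 − 2² = 85, 89 − 3² = 80, 89 − 4² = 73, 89 − 5² = 64 = 8² ⇒ 89 = 5² + 8².
  Combine using the Brahmagupta–Fibonacci identity (a² + b²)(c² + d²) = (ac − bd)² + (ad + bc)² = (ac + bd)² + (ad − bc)²:
  17 · 89 = 1513: from (1² + 4²)(5² + 8²), take (1·5 − 4·8, 1·8 + 4·5) = (5 − 32, 8 + 20) = (-27, 28); dropping signs (only squares matter) gives (27, 28); check 27² + 28² = 729 + 784 = 1513 ✓.
  Scale by k = 2: (2·27, 2·28) = (54, 56).
Step 4: Order so x ≤ y and verify: 54² + 56² = 2916 + 3136 = 6052 = n. ✓

n = 6052 = 54² + 56² (one valid representation with x ≤ y).


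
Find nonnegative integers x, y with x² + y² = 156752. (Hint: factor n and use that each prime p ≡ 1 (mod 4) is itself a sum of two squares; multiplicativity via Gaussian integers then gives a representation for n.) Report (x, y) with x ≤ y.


Step 1: Factor n = 156752 = 2^4 · 97 · 101.
Step 2: Check the mod-4 condition on each prime factor: 2 = 2 (special); 97 ≡ 1 (mod 4), exponent 1; 101 ≡ 1 (mod 4), exponent 1.
All primes ≡ 3 (mod 4) appear to even exponent (or don't appear), so by the two-squares theorem n IS expressible as a sum of two squares.
Step 3: Build a representation. Group n = k² · m with k = 4 and m = 97 · 101 = 9797 (a product of primes ≡ 1 (mod 4)); a representation of m scales to one of n via (k·x)² + (k·y)² = k²(x² + y²). Each prime p ≡ 1 (mod 4) is itself a sum of two squares; find a² by testing p − a² for a perfect square:
  97: 97 − 1² = 96, 97 − 2² = 93, 97 − 3² = 88, 97 − 4² = 81 = 9² ⇒ 97 = 4² + 9².
  101: 101 − 1² = 100 = 10² ⇒ 101 = 1² + 10².
  Combine using the Brahmagupta–Fibonacci identity (a² + b²)(c² + d²) = (ac − bd)² + (ad + bc)² = (ac + bd)² + (ad − bc)²:
  97 · 101 = 9797: from (4² + 9²)(1² + 10²), take (4·1 − 9·10, 4·10 + 9·1) = (4 − 90, 40 + 9) = (-86, 49); dropping signs (only squares matter) gives (86, 49); check 86² + 49² = 7396 + 2401 = 9797 ✓.
  Scale by k = 4: (4·86, 4·49) = (344, 196).
Step 4: Order so x ≤ y and verify: 196² + 344² = 38416 + 118336 = 156752 = n. ✓

n = 156752 = 196² + 344² (one valid representation with x ≤ y).


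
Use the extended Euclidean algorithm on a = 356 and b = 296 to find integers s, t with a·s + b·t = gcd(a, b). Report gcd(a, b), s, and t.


Euclidean algorithm on (356, 296) — divide until remainder is 0:
  356 = 1 · 296 + 60
  296 = 4 · 60 + 56
  60 = 1 · 56 + 4
  56 = 14 · 4 + 0
gcd(356, 296) = 4.
Track Bezout coefficients alongside the remainders: start with r₀ = 356 = a·1 + b·0 (s = 1, t = 0) and r₁ = 296 = a·0 + b·1 (s = 0, t = 1); each new remainder r_{k+1} = r_{k-1} − q_k·r_k inherits s_{k+1} = s_{k-1} − q_k·s_k, t_{k+1} = t_{k-1} − q_k·t_k, so r_k = a·s_k + b·t_k at every step:
  q = 1: r = 60, s = 1 − 1·0 = 1, t = 0 − 1·1 = -1  (check: 356·1 + 296·(-1) = 60)
  q = 4: r = 56, s = 0 − 4·1 = -4, t = 1 − 4·(-1) = 5  (check: 356·(-4) + 296·5 = 56)
  q = 1: r = 4, s = 1 − 1·(-4) = 5, t = -1 − 1·5 = -6  (check: 356·5 + 296·(-6) = 4)
The row with r = 4 (the gcd) gives the Bezout coefficients s = 5, t = -6.
Result: 356 · (5) + 296 · (-6) = 4.

gcd(356, 296) = 4; s = 5, t = -6 (check: 356·5 + 296·(-6) = 4).


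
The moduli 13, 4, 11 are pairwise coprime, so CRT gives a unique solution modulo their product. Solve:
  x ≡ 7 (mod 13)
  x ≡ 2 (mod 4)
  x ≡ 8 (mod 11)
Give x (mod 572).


Moduli 13, 4, 11 are pairwise coprime; by CRT there is a unique solution modulo M = 13 · 4 · 11 = 572.
Solve pairwise, accumulating the modulus:
  Start with x ≡ 7 (mod 13).
  Combine with x ≡ 2 (mod 4): since gcd(13, 4) = 1, we get a unique residue mod 52.
    Write x = 7 + 13·t and substitute into x ≡ 2 (mod 4): 13·t ≡ 2 − 7 = -5 (mod 4).
    Reduce coefficients mod 4: 1·t ≡ 3 (mod 4).
    So t ≡ 3 (mod 4).
    Then x = 7 + 13·3 = 46, valid modulo lcm(13, 4) = 52: x ≡ 46 (mod 52).
  Combine with x ≡ 8 (mod 11): since gcd(52, 11) = 1, we get a unique residue mod 572.
    Write x = 46 + 52·t and substitute into x ≡ 8 (mod 11): 52·t ≡ 8 − 46 = -38 (mod 11).
    Reduce coefficients mod 11: 8·t ≡ 6 (mod 11).
    The inverse of 8 mod 11 is 7 (since 8·7 = 56 = 5·11 + 1), so t ≡ 7·6 = 42 ≡ 9 (mod 11).
    Then x = 46 + 52·9 = 514, valid modulo lcm(52, 11) = 572: x ≡ 514 (mod 572).
Verify: 514 mod 13 = 7 ✓, 514 mod 4 = 2 ✓, 514 mod 11 = 8 ✓.

x ≡ 514 (mod 572).


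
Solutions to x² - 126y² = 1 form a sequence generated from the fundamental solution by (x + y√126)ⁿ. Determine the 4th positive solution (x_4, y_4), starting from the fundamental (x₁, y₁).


Step 1: Find the fundamental solution (x₁, y₁) of x² - 126y² = 1.
  Expand √126 as a continued fraction. a₀ = ⌊√126⌋ = 11; iterate m_{k+1} = d_k·a_k − m_k, d_{k+1} = (126 − m_{k+1}²)/d_k, a_{k+1} = ⌊(a₀ + m_{k+1})/d_{k+1}⌋ (starting m₀ = 0, d₀ = 1), with convergents p_k = a_k·p_{k-1} + p_{k-2}, q_k = a_k·q_{k-1} + q_{k-2} (p₋₁ = 1, q₋₁ = 0):
  k = 0: a₀ = 11; p₀/q₀ = 11/1; p₀² − 126·q₀² = 121 − 126 = -5.
  k = 1: m = 11, d = 5, a = ⌊(11 + 11)/5⌋ = 4; p/q = (4·11 + 1)/(4·1 + 0) = 45/4; p² − 126·q² = 2025 − 2016 = 9.
  k = 2: m = 9, d = 9, a = ⌊(11 + 9)/9⌋ = 2; p/q = (2·45 + 11)/(2·4 + 1) = 101/9; p² − 126·q² = 10201 − 10206 = -5.
  k = 3: m = 9, d = 5, a = ⌊(11 + 9)/5⌋ = 4; p/q = (4·101 + 45)/(4·9 + 4) = 449/40; p² − 126·q² = 201601 − 201600 = 1.
  The first convergent with p² − 126·q² = 1 gives the fundamental solution (x₁, y₁) = (449, 40).
Step 2: Apply the recurrence (x_{n+1}, y_{n+1}) = (x₁x_n + 126y₁y_n, x₁y_n + y₁x_n) repeatedly.
  From (x_1, y_1) = (449, 40): x_2 = 449·449 + 126·40·40 = 403201; y_2 = 449·40 + 40·449 = 35920.
  From (x_2, y_2) = (403201, 35920): x_3 = 449·403201 + 126·40·35920 = 362074049; y_3 = 449·35920 + 40·403201 = 32256120.
  From (x_3, y_3) = (362074049, 32256120): x_4 = 449·362074049 + 126·40·32256120 = 325142092801; y_4 = 449·32256120 + 40·362074049 = 28965959840.
Step 3: Verify x_4² - 126·y_4² = 105717380511014096025601 - 105717380511014096025600 = 1 (should be 1). ✓

(x_1, y_1) = (449, 40); (x_4, y_4) = (325142092801, 28965959840).


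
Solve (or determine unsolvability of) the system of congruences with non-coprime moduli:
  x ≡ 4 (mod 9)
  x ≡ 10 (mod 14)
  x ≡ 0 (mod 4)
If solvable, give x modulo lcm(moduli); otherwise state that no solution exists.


Moduli 9, 14, 4 are not pairwise coprime, so CRT works modulo lcm(m_i) when all pairwise compatibility conditions hold.
Pairwise compatibility: gcd(m_i, m_j) must divide a_i - a_j for every pair.
Merge one congruence at a time:
  Start: x ≡ 4 (mod 9).
  Combine with x ≡ 10 (mod 14): gcd(9, 14) = 1; 10 - 4 = 6, which IS divisible by 1, so compatible.
    Write x = 4 + 9·t and substitute into x ≡ 10 (mod 14): 9·t ≡ 10 − 4 = 6 (mod 14).
    The inverse of 9 mod 14 is 11 (since 9·11 = 99 = 7·14 + 1), so t ≡ 11·6 = 66 ≡ 10 (mod 14).
    Then x = 4 + 9·10 = 94, valid modulo lcm(9, 14) = 126: x ≡ 94 (mod 126).
  Combine with x ≡ 0 (mod 4): gcd(126, 4) = 2; 0 - 94 = -94, which IS divisible by 2, so compatible.
    Write x = 94 + 126·t and substitute into x ≡ 0 (mod 4): 126·t ≡ 0 − 94 = -94 (mod 4).
    Divide the congruence (and modulus) by g = 2: 63·t ≡ -47 (mod 2).
    Reduce coefficients mod 2: 1·t ≡ 1 (mod 2).
    So t ≡ 1 (mod 2).
    Then x = 94 + 126·1 = 220, valid modulo lcm(126, 4) = 252: x ≡ 220 (mod 252).
Verify: 220 mod 9 = 4, 220 mod 14 = 10, 220 mod 4 = 0.

x ≡ 220 (mod 252).


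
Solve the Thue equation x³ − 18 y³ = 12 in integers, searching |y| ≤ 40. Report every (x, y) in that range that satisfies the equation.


The equation is x³ - 18y³ = 12. For fixed y, x³ = 18·y³ + 12, so a solution requires the RHS to be a perfect cube.
Strategy: iterate y from -40 to 40, compute RHS = 18·y³ + 12, and check whether it is a (positive or negative) perfect cube.
Check small values of y:
  y = 0: RHS = 12 is not a perfect cube.
  y = 1: RHS = 30 is not a perfect cube.
  y = -1: RHS = -6 is not a perfect cube.
  y = 2: RHS = 156 is not a perfect cube.
  y = -2: RHS = -132 is not a perfect cube.
  y = 3: RHS = 498 is not a perfect cube.
  y = -3: RHS = -474 is not a perfect cube.
Continuing the search up to |y| = 40 finds no solutions either.
No (x, y) in the scanned range satisfies the equation.

No integer solutions with |y| ≤ 40.


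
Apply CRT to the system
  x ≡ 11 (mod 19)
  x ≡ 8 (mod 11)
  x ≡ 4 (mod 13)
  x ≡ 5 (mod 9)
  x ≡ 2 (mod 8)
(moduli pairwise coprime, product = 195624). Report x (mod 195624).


Product of moduli M = 19 · 11 · 13 · 9 · 8 = 195624.
Merge one congruence at a time:
  Start: x ≡ 11 (mod 19).
  Combine with x ≡ 8 (mod 11); new modulus lcm = 209.
    Write x = 11 + 19·t and substitute into x ≡ 8 (mod 11): 19·t ≡ 8 − 11 = -3 (mod 11).
    Reduce coefficients mod 11: 8·t ≡ 8 (mod 11).
    The inverse of 8 mod 11 is 7 (since 8·7 = 56 = 5·11 + 1), so t ≡ 7·8 = 56 ≡ 1 (mod 11).
    Then x = 11 + 19·1 = 30, valid modulo lcm(19, 11) = 209: x ≡ 30 (mod 209).
  Combine with x ≡ 4 (mod 13); new modulus lcm = 2717.
    Write x = 30 + 209·t and substitute into x ≡ 4 (mod 13): 209·t ≡ 4 − 30 = -26 (mod 13).
    Reduce coefficients mod 13: 1·t ≡ 0 (mod 13).
    So t ≡ 0 (mod 13).
    Then x = 30 + 209·0 = 30, valid modulo lcm(209, 13) = 2717: x ≡ 30 (mod 2717).
  Combine with x ≡ 5 (mod 9); new modulus lcm = 24453.
    Write x = 30 + 2717·t and substitute into x ≡ 5 (mod 9): 2717·t ≡ 5 − 30 = -25 (mod 9).
    Reduce coefficients mod 9: 8·t ≡ 2 (mod 9).
    The inverse of 8 mod 9 is 8 (since 8·8 = 64 = 7·9 + 1), so t ≡ 8·2 = 16 ≡ 7 (mod 9).
    Then x = 30 + 2717·7 = 19049, valid modulo lcm(2717, 9) = 24453: x ≡ 19049 (mod 24453).
  Combine with x ≡ 2 (mod 8); new modulus lcm = 195624.
    Write x = 19049 + 24453·t and substitute into x ≡ 2 (mod 8): 24453·t ≡ 2 − 19049 = -19047 (mod 8).
    Reduce coefficients mod 8: 5·t ≡ 1 (mod 8).
    The inverse of 5 mod 8 is 5 (since 5·5 = 25 = 3·8 + 1), so t ≡ 5·1 = 5 ≡ 5 (mod 8).
    Then x = 19049 + 24453·5 = 141314, valid modulo lcm(24453, 8) = 195624: x ≡ 141314 (mod 195624).
Verify against each original: 141314 mod 19 = 11, 141314 mod 11 = 8, 141314 mod 13 = 4, 141314 mod 9 = 5, 141314 mod 8 = 2.

x ≡ 141314 (mod 195624).


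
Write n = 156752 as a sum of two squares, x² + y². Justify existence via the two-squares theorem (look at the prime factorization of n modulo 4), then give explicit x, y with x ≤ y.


Step 1: Factor n = 156752 = 2^4 · 97 · 101.
Step 2: Check the mod-4 condition on each prime factor: 2 = 2 (special); 97 ≡ 1 (mod 4), exponent 1; 101 ≡ 1 (mod 4), exponent 1.
All primes ≡ 3 (mod 4) appear to even exponent (or don't appear), so by the two-squares theorem n IS expressible as a sum of two squares.
Step 3: Build a representation. Group n = k² · m with k = 4 and m = 97 · 101 = 9797 (a product of primes ≡ 1 (mod 4)); a representation of m scales to one of n via (k·x)² + (k·y)² = k²(x² + y²). Each prime p ≡ 1 (mod 4) is itself a sum of two squares; find a² by testing p − a² for a perfect square:
  97: 97 − 1² = 96, 97 − 2² = 93, 97 − 3² = 88, 97 − 4² = 81 = 9² ⇒ 97 = 4² + 9².
  101: 101 − 1² = 100 = 10² ⇒ 101 = 1² + 10².
  Combine using the Brahmagupta–Fibonacci identity (a² + b²)(c² + d²) = (ac − bd)² + (ad + bc)² = (ac + bd)² + (ad − bc)²:
  97 · 101 = 9797: from (4² + 9²)(1² + 10²), take (4·1 − 9·10, 4·10 + 9·1) = (4 − 90, 40 + 9) = (-86, 49); dropping signs (only squares matter) gives (86, 49); check 86² + 49² = 7396 + 2401 = 9797 ✓.
  Scale by k = 4: (4·86, 4·49) = (344, 196).
Step 4: Order so x ≤ y and verify: 196² + 344² = 38416 + 118336 = 156752 = n. ✓

n = 156752 = 196² + 344² (one valid representation with x ≤ y).


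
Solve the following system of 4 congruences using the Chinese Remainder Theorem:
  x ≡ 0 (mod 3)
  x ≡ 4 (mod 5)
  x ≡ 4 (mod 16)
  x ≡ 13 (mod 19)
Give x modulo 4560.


Product of moduli M = 3 · 5 · 16 · 19 = 4560.
Merge one congruence at a time:
  Start: x ≡ 0 (mod 3).
  Combine with x ≡ 4 (mod 5); new modulus lcm = 15.
    Write x = 0 + 3·t and substitute into x ≡ 4 (mod 5): 3·t ≡ 4 − 0 = 4 (mod 5).
    The inverse of 3 mod 5 is 2 (since 3·2 = 6 = 1·5 + 1), so t ≡ 2·4 = 8 ≡ 3 (mod 5).
    Then x = 0 + 3·3 = 9, valid modulo lcm(3, 5) = 15: x ≡ 9 (mod 15).
  Combine with x ≡ 4 (mod 16); new modulus lcm = 240.
    Write x = 9 + 15·t and substitute into x ≡ 4 (mod 16): 15·t ≡ 4 − 9 = -5 (mod 16).
    Reduce coefficients mod 16: 15·t ≡ 11 (mod 16).
    The inverse of 15 mod 16 is 15 (since 15·15 = 225 = 14·16 + 1), so t ≡ 15·11 = 165 ≡ 5 (mod 16).
    Then x = 9 + 15·5 = 84, valid modulo lcm(15, 16) = 240: x ≡ 84 (mod 240).
  Combine with x ≡ 13 (mod 19); new modulus lcm = 4560.
    Write x = 84 + 240·t and substitute into x ≡ 13 (mod 19): 240·t ≡ 13 − 84 = -71 (mod 19).
    Reduce coefficients mod 19: 12·t ≡ 5 (mod 19).
    The inverse of 12 mod 19 is 8 (since 12·8 = 96 = 5·19 + 1), so t ≡ 8·5 = 40 ≡ 2 (mod 19).
    Then x = 84 + 240·2 = 564, valid modulo lcm(240, 19) = 4560: x ≡ 564 (mod 4560).
Verify against each original: 564 mod 3 = 0, 564 mod 5 = 4, 564 mod 16 = 4, 564 mod 19 = 13.

x ≡ 564 (mod 4560).


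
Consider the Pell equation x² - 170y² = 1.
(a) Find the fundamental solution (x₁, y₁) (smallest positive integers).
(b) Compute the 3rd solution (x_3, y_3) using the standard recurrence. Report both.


Step 1: Find the fundamental solution (x₁, y₁) of x² - 170y² = 1.
  Expand √170 as a continued fraction. a₀ = ⌊√170⌋ = 13; iterate m_{k+1} = d_k·a_k − m_k, d_{k+1} = (170 − m_{k+1}²)/d_k, a_{k+1} = ⌊(a₀ + m_{k+1})/d_{k+1}⌋ (starting m₀ = 0, d₀ = 1), with convergents p_k = a_k·p_{k-1} + p_{k-2}, q_k = a_k·q_{k-1} + q_{k-2} (p₋₁ = 1, q₋₁ = 0):
  k = 0: a₀ = 13; p₀/q₀ = 13/1; p₀² − 170·q₀² = 169 − 170 = -1.
  k = 1: m = 13, d = 1, a = ⌊(13 + 13)/1⌋ = 26; p/q = (26·13 + 1)/(26·1 + 0) = 339/26; p² − 170·q² = 114921 − 114920 = 1.
  The first convergent with p² − 170·q² = 1 gives the fundamental solution (x₁, y₁) = (339, 26).
Step 2: Apply the recurrence (x_{n+1}, y_{n+1}) = (x₁x_n + 170y₁y_n, x₁y_n + y₁x_n) repeatedly.
  From (x_1, y_1) = (339, 26): x_2 = 339·339 + 170·26·26 = 229841; y_2 = 339·26 + 26·339 = 17628.
  From (x_2, y_2) = (229841, 17628): x_3 = 339·229841 + 170·26·17628 = 155831859; y_3 = 339·17628 + 26·229841 = 11951758.
Step 3: Verify x_3² - 170·y_3² = 24283568279395881 - 24283568279395880 = 1 (should be 1). ✓

(x_1, y_1) = (339, 26); (x_3, y_3) = (155831859, 11951758).


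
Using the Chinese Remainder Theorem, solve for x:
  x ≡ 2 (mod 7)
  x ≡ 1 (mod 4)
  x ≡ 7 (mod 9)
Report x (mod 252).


Moduli 7, 4, 9 are pairwise coprime; by CRT there is a unique solution modulo M = 7 · 4 · 9 = 252.
Solve pairwise, accumulating the modulus:
  Start with x ≡ 2 (mod 7).
  Combine with x ≡ 1 (mod 4): since gcd(7, 4) = 1, we get a unique residue mod 28.
    Write x = 2 + 7·t and substitute into x ≡ 1 (mod 4): 7·t ≡ 1 − 2 = -1 (mod 4).
    Reduce coefficients mod 4: 3·t ≡ 3 (mod 4).
    The inverse of 3 mod 4 is 3 (since 3·3 = 9 = 2·4 + 1), so t ≡ 3·3 = 9 ≡ 1 (mod 4).
    Then x = 2 + 7·1 = 9, valid modulo lcm(7, 4) = 28: x ≡ 9 (mod 28).
  Combine with x ≡ 7 (mod 9): since gcd(28, 9) = 1, we get a unique residue mod 252.
    Write x = 9 + 28·t and substitute into x ≡ 7 (mod 9): 28·t ≡ 7 − 9 = -2 (mod 9).
    Reduce coefficients mod 9: 1·t ≡ 7 (mod 9).
    So t ≡ 7 (mod 9).
    Then x = 9 + 28·7 = 205, valid modulo lcm(28, 9) = 252: x ≡ 205 (mod 252).
Verify: 205 mod 7 = 2 ✓, 205 mod 4 = 1 ✓, 205 mod 9 = 7 ✓.

x ≡ 205 (mod 252).


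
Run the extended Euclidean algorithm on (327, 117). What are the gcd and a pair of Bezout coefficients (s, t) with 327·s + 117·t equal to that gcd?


Euclidean algorithm on (327, 117) — divide until remainder is 0:
  327 = 2 · 117 + 93
  117 = 1 · 93 + 24
  93 = 3 · 24 + 21
  24 = 1 · 21 + 3
  21 = 7 · 3 + 0
gcd(327, 117) = 3.
Track Bezout coefficients alongside the remainders: start with r₀ = 327 = a·1 + b·0 (s = 1, t = 0) and r₁ = 117 = a·0 + b·1 (s = 0, t = 1); each new remainder r_{k+1} = r_{k-1} − q_k·r_k inherits s_{k+1} = s_{k-1} − q_k·s_k, t_{k+1} = t_{k-1} − q_k·t_k, so r_k = a·s_k + b·t_k at every step:
  q = 2: r = 93, s = 1 − 2·0 = 1, t = 0 − 2·1 = -2  (check: 327·1 + 117·(-2) = 93)
  q = 1: r = 24, s = 0 − 1·1 = -1, t = 1 − 1·(-2) = 3  (check: 327·(-1) + 117·3 = 24)
  q = 3: r = 21, s = 1 − 3·(-1) = 4, t = -2 − 3·3 = -11  (check: 327·4 + 117·(-11) = 21)
  q = 1: r = 3, s = -1 − 1·4 = -5, t = 3 − 1·(-11) = 14  (check: 327·(-5) + 117·14 = 3)
The row with r = 3 (the gcd) gives the Bezout coefficients s = -5, t = 14.
Result: 327 · (-5) + 117 · (14) = 3.

gcd(327, 117) = 3; s = -5, t = 14 (check: 327·(-5) + 117·14 = 3).


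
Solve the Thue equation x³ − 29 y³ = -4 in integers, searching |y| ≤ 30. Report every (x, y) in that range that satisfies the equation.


The equation is x³ - 29y³ = -4. For fixed y, x³ = 29·y³ − 4, so a solution requires the RHS to be a perfect cube.
Strategy: iterate y from -30 to 30, compute RHS = 29·y³ − 4, and check whether it is a (positive or negative) perfect cube.
Check small values of y:
  y = 0: RHS = -4 is not a perfect cube.
  y = 1: RHS = 25 is not a perfect cube.
  y = -1: RHS = -33 is not a perfect cube.
  y = 2: RHS = 228 is not a perfect cube.
  y = -2: RHS = -236 is not a perfect cube.
  y = 3: RHS = 779 is not a perfect cube.
  y = -3: RHS = -787 is not a perfect cube.
Continuing the search up to |y| = 30 finds no solutions either.
No (x, y) in the scanned range satisfies the equation.

No integer solutions with |y| ≤ 30.


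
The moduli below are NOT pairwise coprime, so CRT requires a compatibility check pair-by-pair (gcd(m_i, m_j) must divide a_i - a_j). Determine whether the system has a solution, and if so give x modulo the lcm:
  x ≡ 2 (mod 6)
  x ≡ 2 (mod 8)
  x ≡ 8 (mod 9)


Moduli 6, 8, 9 are not pairwise coprime, so CRT works modulo lcm(m_i) when all pairwise compatibility conditions hold.
Pairwise compatibility: gcd(m_i, m_j) must divide a_i - a_j for every pair.
Merge one congruence at a time:
  Start: x ≡ 2 (mod 6).
  Combine with x ≡ 2 (mod 8): gcd(6, 8) = 2; 2 - 2 = 0, which IS divisible by 2, so compatible.
    Write x = 2 + 6·t and substitute into x ≡ 2 (mod 8): 6·t ≡ 2 − 2 = 0 (mod 8).
    Divide the congruence (and modulus) by g = 2: 3·t ≡ 0 (mod 4).
    The inverse of 3 mod 4 is 3 (since 3·3 = 9 = 2·4 + 1), so t ≡ 3·0 = 0 ≡ 0 (mod 4).
    Then x = 2 + 6·0 = 2, valid modulo lcm(6, 8) = 24: x ≡ 2 (mod 24).
  Combine with x ≡ 8 (mod 9): gcd(24, 9) = 3; 8 - 2 = 6, which IS divisible by 3, so compatible.
    Write x = 2 + 24·t and substitute into x ≡ 8 (mod 9): 24·t ≡ 8 − 2 = 6 (mod 9).
    Divide the congruence (and modulus) by g = 3: 8·t ≡ 2 (mod 3).
    Reduce coefficients mod 3: 2·t ≡ 2 (mod 3).
    The inverse of 2 mod 3 is 2 (since 2·2 = 4 = 1·3 + 1), so t ≡ 2·2 = 4 ≡ 1 (mod 3).
    Then x = 2 + 24·1 = 26, valid modulo lcm(24, 9) = 72: x ≡ 26 (mod 72).
Verify: 26 mod 6 = 2, 26 mod 8 = 2, 26 mod 9 = 8.

x ≡ 26 (mod 72).
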